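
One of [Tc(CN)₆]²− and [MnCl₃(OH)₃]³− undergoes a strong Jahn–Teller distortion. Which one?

[Tc(CN)₆]²−: Ligand charges: each cyanide is −1. With an overall charge of −2 the technetium centre must be in the +4 oxidation state. Group 7 minus oxidation state 4 gives a d³ configuration. The d³ configuration leaves the e_g set evenly filled (or empty) — no strong Jahn–Teller driving force.
[MnCl₃(OH)₃]³−: Summing ligand charges against the −3 overall charge gives an oxidation state of +3 for manganese. Manganese is a group-7 element; Mn(III) is therefore d⁴. Chloride and hydroxide are weak-field ligands for a first-row metal, so the complex is high-spin. The t₂g³e_g¹ (high-spin) configuration has an unevenly filled e_g set; the Jahn–Teller theorem predicts a tetragonal distortion (typically axial elongation) to lift the degeneracy.

[MnCl₃(OH)₃]³−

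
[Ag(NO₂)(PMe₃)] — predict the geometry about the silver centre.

linear

Summing ligand charges against the 0 overall charge gives an oxidation state of +1 for silver.
Group 11 minus oxidation state 1 gives a d¹⁰ configuration.
With 2 monodentate ligands the coordination number is 2.
A d¹⁰ ion with only two ligands adopts a linear arrangement (sp hybridisation; no CFSE preference).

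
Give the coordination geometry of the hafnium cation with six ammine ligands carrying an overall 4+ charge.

Ammonia is neutral; balancing the +4 overall charge requires Hf(IV).
Group 4 minus oxidation state 4 gives a d⁰ configuration.
With 6 monodentate ligands the coordination number is 6.
Six donors around a single metal centre give an octahedral coordination sphere.

octahedral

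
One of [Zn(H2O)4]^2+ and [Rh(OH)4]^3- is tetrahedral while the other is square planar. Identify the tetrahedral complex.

[Zn(H2O)4]^2+

For [Zn(H2O)4]^2+: Ligand charges: water is neutral. With an overall charge of +2 the zinc centre must be in the +2 oxidation state. Group 12 minus oxidation state 2 gives a d¹⁰ configuration. A d¹⁰ ion has no crystal-field stabilisation preference between square planar and tetrahedral, so four ligands adopt the sterically favoured tetrahedral geometry. → tetrahedral.
For [Rh(OH)4]^3-: Ligand charges: each hydroxide is −1. With an overall charge of −3 the rhodium centre must be in the +1 oxidation state. Group 9 minus oxidation state 1 gives a d⁸ configuration. A 4d d⁸ ion has a large crystal-field splitting; square planar leaves the high-energy d_{x²−y²} orbital empty and maximises CFSE. → square planar.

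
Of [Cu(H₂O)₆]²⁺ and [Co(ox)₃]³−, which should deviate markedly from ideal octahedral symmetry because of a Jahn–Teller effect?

[Cu(H₂O)₆]²⁺: Summing ligand charges against the +2 overall charge gives an oxidation state of +2 for copper. Copper is a group-11 element; Cu(II) is therefore d⁹. The t₂g⁶e_g³ configuration has an unevenly filled e_g set; the Jahn–Teller theorem predicts a tetragonal distortion (typically axial elongation) to lift the degeneracy.
[Co(ox)₃]³−: Each oxalate is −2; balancing the −3 overall charge requires Co(III). Group 9 minus oxidation state 3 gives a d⁶ configuration. Co(III) has an exceptionally large octahedral splitting and is low-spin with essentially every ligand except fluoride. The d⁶ configuration leaves the e_g set evenly filled (or empty) — no strong Jahn–Teller driving force.

[Cu(H₂O)₆]²⁺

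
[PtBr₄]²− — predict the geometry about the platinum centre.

Ligand charges: each bromide is −1. With an overall charge of −2 the platinum centre must be in the +2 oxidation state.
Pt sits in group 10, so the d-electron count is 10 − 2 = 8.
With 4 monodentate ligands the coordination number is 4.
A 5d d⁸ ion has a large crystal-field splitting; square planar leaves the high-energy d_{x²−y²} orbital empty and maximises CFSE.

square planar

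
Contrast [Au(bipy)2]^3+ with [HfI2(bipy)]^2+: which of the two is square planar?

For [Au(bipy)2]^3+: 2,2′-bipyridine is neutral; balancing the +3 overall charge requires Au(III). Au sits in group 11, so the d-electron count is 11 − 3 = 8. A 5d d⁸ ion has a large crystal-field splitting; square planar leaves the high-energy d_{x²−y²} orbital empty and maximises CFSE. → square planar.
For [HfI2(bipy)]^2+: Each iodide is −1; 2,2′-bipyridine is neutral; balancing the +2 overall charge requires Hf(IV). Group 4 minus oxidation state 4 gives a d⁰ configuration. A d⁰ ion has no crystal-field stabilisation preference between square planar and tetrahedral, so four ligands adopt the sterically favoured tetrahedral geometry. → tetrahedral.

[Au(bipy)2]^3+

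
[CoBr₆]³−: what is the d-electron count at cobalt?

d6

Ligand charges: each bromide is −1. With an overall charge of −3 the cobalt centre must be in the +3 oxidation state.
Cobalt is a group-9 element; Co(III) is therefore d⁶.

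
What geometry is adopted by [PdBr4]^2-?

Ligand charges: each bromide is −1. With an overall charge of −2 the palladium centre must be in the +2 oxidation state.
Palladium is a group-10 element; Pd(II) is therefore d⁸.
With 4 monodentate ligands the coordination number is 4.
A 4d d⁸ ion has a large crystal-field splitting; square planar leaves the high-energy d_{x²−y²} orbital empty and maximises CFSE.

square planar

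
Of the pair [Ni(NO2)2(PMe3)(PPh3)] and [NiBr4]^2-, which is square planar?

[Ni(NO2)2(PMe3)(PPh3)]

For [Ni(NO2)2(PMe3)(PPh3)]: Ligand charges: each nitro (N-bound nitrite) is −1; trimethylphosphine is neutral; triphenylphosphine is neutral. With an overall charge of 0 the nickel centre must be in the +2 oxidation state. Ni sits in group 10, so the d-electron count is 10 − 2 = 8. Nitro (N-bound nitrite), trimethylphosphine, and triphenylphosphine are strong-field ligands (high in the spectrochemical series). A 3d d⁸ ion with strong-field ligands gains enough CFSE to favour square planar over tetrahedral. → square planar.
For [NiBr4]^2-: Ligand charges: each bromide is −1. With an overall charge of −2 the nickel centre must be in the +2 oxidation state. Ni sits in group 10, so the d-electron count is 10 − 2 = 8. Bromide is a weak-field ligand. With weak-field ligands the CFSE gain from square planar is small, so a 3d d⁸ ion takes the sterically preferred tetrahedral geometry. → tetrahedral.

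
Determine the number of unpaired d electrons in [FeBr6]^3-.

5

Each bromide is −1; balancing the −3 overall charge requires Fe(III).
Iron is a group-8 element; Fe(III) is therefore d⁵.
The spin state decides the count: Bromide is a weak-field ligand for a first-row metal, so the complex is high-spin.
An octahedral high-spin d⁵ ion is t₂g³e_g², giving 5 unpaired electrons.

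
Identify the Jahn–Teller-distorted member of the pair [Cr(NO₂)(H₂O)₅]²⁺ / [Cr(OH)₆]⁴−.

[Cr(OH)₆]⁴−

[Cr(NO₂)(H₂O)₅]²⁺: Summing ligand charges against the +2 overall charge gives an oxidation state of +3 for chromium. Chromium is a group-6 element; Cr(III) is therefore d³. The d³ configuration leaves the e_g set evenly filled (or empty) — no strong Jahn–Teller driving force.
[Cr(OH)₆]⁴−: Summing ligand charges against the −4 overall charge gives an oxidation state of +2 for chromium. Cr sits in group 6, so the d-electron count is 6 − 2 = 4. Hydroxide is a weak-field ligand for a first-row metal, so the complex is high-spin. The t₂g³e_g¹ (high-spin) configuration has an unevenly filled e_g set; the Jahn–Teller theorem predicts a tetragonal distortion (typically axial elongation) to lift the degeneracy.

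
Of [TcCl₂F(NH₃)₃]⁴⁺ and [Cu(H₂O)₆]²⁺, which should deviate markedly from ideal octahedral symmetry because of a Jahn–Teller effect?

[TcCl₂F(NH₃)₃]⁴⁺: Summing ligand charges against the +4 overall charge gives an oxidation state of +7 for technetium. Technetium is a group-7 element; Tc(VII) is therefore d⁰. The d⁰ configuration leaves the e_g set evenly filled (or empty) — no strong Jahn–Teller driving force.
[Cu(H₂O)₆]²⁺: Ligand charges: water is neutral. With an overall charge of +2 the copper centre must be in the +2 oxidation state. Cu sits in group 11, so the d-electron count is 11 − 2 = 9. The t₂g⁶e_g³ configuration has an unevenly filled e_g set; the Jahn–Teller theorem predicts a tetragonal distortion (typically axial elongation) to lift the degeneracy.

[Cu(H₂O)₆]²⁺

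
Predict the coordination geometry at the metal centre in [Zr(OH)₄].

Ligand charges: each hydroxide is −1. With an overall charge of 0 the zirconium centre must be in the +4 oxidation state.
Group 4 minus oxidation state 4 gives a d⁰ configuration.
Coordination number: 4.
A d⁰ ion has no crystal-field stabilisation preference between square planar and tetrahedral, so four ligands adopt the sterically favoured tetrahedral geometry.

tetrahedral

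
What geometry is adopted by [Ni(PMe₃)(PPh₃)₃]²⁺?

Ligand charges: trimethylphosphine is neutral; triphenylphosphine is neutral. With an overall charge of +2 the nickel centre must be in the +2 oxidation state.
Nickel is a group-10 element; Ni(II) is therefore d⁸.
With 4 monodentate ligands the coordination number is 4.
Trimethylphosphine and triphenylphosphine are strong-field ligands (high in the spectrochemical series).
A 3d d⁸ ion with strong-field ligands gains enough CFSE to favour square planar over tetrahedral.

square planar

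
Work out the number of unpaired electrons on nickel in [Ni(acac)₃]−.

2 unpaired electrons

Summing ligand charges against the −1 overall charge gives an oxidation state of +2 for nickel.
Group 10 minus oxidation state 2 gives a d⁸ configuration.
Counting donor atoms: 3×acetylacetonate (bidentate) → 6 donors. Coordination number = 6.
In an octahedral field the d⁸ configuration is t₂g⁶e_g² (only one arrangement possible), giving 2 unpaired electrons.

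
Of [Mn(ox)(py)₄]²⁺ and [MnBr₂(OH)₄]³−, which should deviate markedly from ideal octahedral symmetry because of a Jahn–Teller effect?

[Mn(ox)(py)₄]²⁺: Summing ligand charges against the +2 overall charge gives an oxidation state of +4 for manganese. Mn sits in group 7, so the d-electron count is 7 − 4 = 3. The d³ configuration leaves the e_g set evenly filled (or empty) — no strong Jahn–Teller driving force.
[MnBr₂(OH)₄]³−: Ligand charges: each bromide is −1; each hydroxide is −1. With an overall charge of −3 the manganese centre must be in the +3 oxidation state. Manganese is a group-7 element; Mn(III) is therefore d⁴. Bromide and hydroxide are weak-field ligands for a first-row metal, so the complex is high-spin. The t₂g³e_g¹ (high-spin) configuration has an unevenly filled e_g set; the Jahn–Teller theorem predicts a tetragonal distortion (typically axial elongation) to lift the degeneracy.

[MnBr₂(OH)₄]³−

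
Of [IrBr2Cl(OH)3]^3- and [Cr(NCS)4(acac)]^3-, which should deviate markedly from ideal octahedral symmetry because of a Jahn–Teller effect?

[IrBr2Cl(OH)3]^3-: Each bromide is −1; each chloride is −1; each hydroxide is −1; balancing the −3 overall charge requires Ir(III). Ir sits in group 9, so the d-electron count is 9 − 3 = 6. A 5d ion has a large Δₒ and is invariably low-spin. The d⁶ configuration leaves the e_g set evenly filled (or empty) — no strong Jahn–Teller driving force.
[Cr(NCS)4(acac)]^3-: Each isothiocyanate is −1; each acetylacetonate is −1; balancing the −3 overall charge requires Cr(II). Cr sits in group 6, so the d-electron count is 6 − 2 = 4. Acetylacetonate and isothiocyanate are weak-field ligands for a first-row metal, so the complex is high-spin. The t₂g³e_g¹ (high-spin) configuration has an unevenly filled e_g set; the Jahn–Teller theorem predicts a tetragonal distortion (typically axial elongation) to lift the degeneracy.

[Cr(NCS)4(acac)]^3-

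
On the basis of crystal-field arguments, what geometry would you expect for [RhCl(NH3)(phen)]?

square planar

Ligand charges: each chloride is −1; ammonia is neutral; 1,10-phenanthroline is neutral. With an overall charge of 0 the rhodium centre must be in the +1 oxidation state.
Group 9 minus oxidation state 1 gives a d⁸ configuration.
Counting donor atoms: 1×chloride (monodentate) → 1 donor; 1×ammonia (monodentate) → 1 donor; 1×1,10-phenanthroline (bidentate) → 2 donors. Coordination number = 4.
A 4d d⁸ ion has a large crystal-field splitting; square planar leaves the high-energy d_{x²−y²} orbital empty and maximises CFSE.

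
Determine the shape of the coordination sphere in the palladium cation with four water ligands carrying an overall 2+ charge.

Ligand charges: water is neutral. With an overall charge of +2 the palladium centre must be in the +2 oxidation state.
Palladium is a group-10 element; Pd(II) is therefore d⁸.
Coordination number: 4.
A 4d d⁸ ion has a large crystal-field splitting; square planar leaves the high-energy d_{x²−y²} orbital empty and maximises CFSE.

square planar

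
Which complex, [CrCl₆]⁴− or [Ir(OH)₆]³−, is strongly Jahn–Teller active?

[CrCl₆]⁴−

[CrCl₆]⁴−: Ligand charges: each chloride is −1. With an overall charge of −4 the chromium centre must be in the +2 oxidation state. Group 6 minus oxidation state 2 gives a d⁴ configuration. Chloride is a weak-field ligand for a first-row metal, so the complex is high-spin. The t₂g³e_g¹ (high-spin) configuration has an unevenly filled e_g set; the Jahn–Teller theorem predicts a tetragonal distortion (typically axial elongation) to lift the degeneracy.
[Ir(OH)₆]³−: Ligand charges: each hydroxide is −1. With an overall charge of −3 the iridium centre must be in the +3 oxidation state. Group 9 minus oxidation state 3 gives a d⁶ configuration. A 5d ion has a large Δₒ and is invariably low-spin. The d⁶ configuration leaves the e_g set evenly filled (or empty) — no strong Jahn–Teller driving force.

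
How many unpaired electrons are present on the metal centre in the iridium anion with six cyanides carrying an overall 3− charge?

Each cyanide is −1; balancing the −3 overall charge requires Ir(III).
Iridium is a group-9 element; Ir(III) is therefore d⁶.
The spin state decides the count: a 5d ion has a large Δₒ and is invariably low-spin.
An octahedral low-spin d⁶ ion is t₂g⁶e_g⁰, giving 0 unpaired electrons.

0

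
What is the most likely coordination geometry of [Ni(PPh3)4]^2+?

square planar

Summing ligand charges against the +2 overall charge gives an oxidation state of +2 for nickel.
Ni sits in group 10, so the d-electron count is 10 − 2 = 8.
With 4 monodentate ligands the coordination number is 4.
Triphenylphosphine is a strong-field ligand (high in the spectrochemical series).
A 3d d⁸ ion with strong-field ligands gains enough CFSE to favour square planar over tetrahedral.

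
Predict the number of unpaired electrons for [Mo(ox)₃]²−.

Ligand charges: each oxalate is −2. With an overall charge of −2 the molybdenum centre must be in the +4 oxidation state.
Group 6 minus oxidation state 4 gives a d² configuration.
Counting donor atoms: 3×oxalate (bidentate) → 6 donors. Coordination number = 6.
In an octahedral field the d² configuration is t₂g²e_g⁰ (only one arrangement possible), giving 2 unpaired electrons.

2 unpaired electrons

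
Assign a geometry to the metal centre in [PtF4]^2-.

Ligand charges: each fluoride is −1. With an overall charge of −2 the platinum centre must be in the +2 oxidation state.
Platinum is a group-10 element; Pt(II) is therefore d⁸.
With 4 monodentate ligands the coordination number is 4.
A 5d d⁸ ion has a large crystal-field splitting; square planar leaves the high-energy d_{x²−y²} orbital empty and maximises CFSE.

square planar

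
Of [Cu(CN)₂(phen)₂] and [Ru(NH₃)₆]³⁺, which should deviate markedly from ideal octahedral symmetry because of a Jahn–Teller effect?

[Cu(CN)₂(phen)₂]

[Cu(CN)₂(phen)₂]: Each cyanide is −1; 1,10-phenanthroline is neutral; balancing the 0 overall charge requires Cu(II). Copper is a group-11 element; Cu(II) is therefore d⁹. The t₂g⁶e_g³ configuration has an unevenly filled e_g set; the Jahn–Teller theorem predicts a tetragonal distortion (typically axial elongation) to lift the degeneracy.
[Ru(NH₃)₆]³⁺: Ammonia is neutral; balancing the +3 overall charge requires Ru(III). Group 8 minus oxidation state 3 gives a d⁵ configuration. A 4d ion has a large Δₒ and is invariably low-spin. The d⁵ configuration leaves the e_g set evenly filled (or empty) — no strong Jahn–Teller driving force.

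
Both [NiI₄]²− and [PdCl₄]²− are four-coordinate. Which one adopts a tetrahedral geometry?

[NiI₄]²−

For [NiI₄]²−: Ligand charges: each iodide is −1. With an overall charge of −2 the nickel centre must be in the +2 oxidation state. Ni sits in group 10, so the d-electron count is 10 − 2 = 8. Iodide is a weak-field ligand. With weak-field ligands the CFSE gain from square planar is small, so a 3d d⁸ ion takes the sterically preferred tetrahedral geometry. → tetrahedral.
For [PdCl₄]²−: Summing ligand charges against the −2 overall charge gives an oxidation state of +2 for palladium. Pd sits in group 10, so the d-electron count is 10 − 2 = 8. A 4d d⁸ ion has a large crystal-field splitting; square planar leaves the high-energy d_{x²−y²} orbital empty and maximises CFSE. → square planar.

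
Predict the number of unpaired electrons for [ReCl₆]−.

2

Ligand charges: each chloride is −1. With an overall charge of −1 the rhenium centre must be in the +5 oxidation state.
Group 7 minus oxidation state 5 gives a d² configuration.
In an octahedral field the d² configuration is t₂g²e_g⁰ (only one arrangement possible), giving 2 unpaired electrons.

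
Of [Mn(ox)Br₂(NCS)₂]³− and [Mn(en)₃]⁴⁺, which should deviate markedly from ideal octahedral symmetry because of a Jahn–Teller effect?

[Mn(ox)Br₂(NCS)₂]³−: Each oxalate is −2; each bromide is −1; each isothiocyanate is −1; balancing the −3 overall charge requires Mn(III). Manganese is a group-7 element; Mn(III) is therefore d⁴. Bromide, isothiocyanate, and oxalate are weak-field ligands for a first-row metal, so the complex is high-spin. The t₂g³e_g¹ (high-spin) configuration has an unevenly filled e_g set; the Jahn–Teller theorem predicts a tetragonal distortion (typically axial elongation) to lift the degeneracy.
[Mn(en)₃]⁴⁺: Ligand charges: ethylenediamine is neutral. With an overall charge of +4 the manganese centre must be in the +4 oxidation state. Manganese is a group-7 element; Mn(IV) is therefore d³. The d³ configuration leaves the e_g set evenly filled (or empty) — no strong Jahn–Teller driving force.

[Mn(ox)Br₂(NCS)₂]³−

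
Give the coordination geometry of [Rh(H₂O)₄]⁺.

square planar

Water is neutral; balancing the +1 overall charge requires Rh(I).
Group 9 minus oxidation state 1 gives a d⁸ configuration.
Coordination number: 4.
A 4d d⁸ ion has a large crystal-field splitting; square planar leaves the high-energy d_{x²−y²} orbital empty and maximises CFSE.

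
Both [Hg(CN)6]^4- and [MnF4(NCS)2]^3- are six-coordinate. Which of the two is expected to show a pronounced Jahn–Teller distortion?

[Hg(CN)6]^4-: Ligand charges: each cyanide is −1. With an overall charge of −4 the mercury centre must be in the +2 oxidation state. Group 12 minus oxidation state 2 gives a d¹⁰ configuration. The d¹⁰ configuration leaves the e_g set evenly filled (or empty) — no strong Jahn–Teller driving force.
[MnF4(NCS)2]^3-: Summing ligand charges against the −3 overall charge gives an oxidation state of +3 for manganese. Group 7 minus oxidation state 3 gives a d⁴ configuration. Fluoride and isothiocyanate are weak-field ligands for a first-row metal, so the complex is high-spin. The t₂g³e_g¹ (high-spin) configuration has an unevenly filled e_g set; the Jahn–Teller theorem predicts a tetragonal distortion (typically axial elongation) to lift the degeneracy.

[MnF4(NCS)2]^3-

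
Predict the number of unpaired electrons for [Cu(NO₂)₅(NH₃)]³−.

Each nitro (N-bound nitrite) is −1; ammonia is neutral; balancing the −3 overall charge requires Cu(II).
Copper is a group-11 element; Cu(II) is therefore d⁹.
In an octahedral field the d⁹ configuration is t₂g⁶e_g³ (only one arrangement possible), giving 1 unpaired electron.

1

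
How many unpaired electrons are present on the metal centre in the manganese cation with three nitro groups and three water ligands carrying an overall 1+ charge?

3

Summing ligand charges against the +1 overall charge gives an oxidation state of +4 for manganese.
Mn sits in group 7, so the d-electron count is 7 − 4 = 3.
In an octahedral field the d³ configuration is t₂g³e_g⁰ (only one arrangement possible), giving 3 unpaired electrons.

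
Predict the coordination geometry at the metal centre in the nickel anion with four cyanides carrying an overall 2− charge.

square planar

Summing ligand charges against the −2 overall charge gives an oxidation state of +2 for nickel.
Ni sits in group 10, so the d-electron count is 10 − 2 = 8.
With 4 monodentate ligands the coordination number is 4.
Cyanide is a strong-field ligand (high in the spectrochemical series).
A 3d d⁸ ion with strong-field ligands gains enough CFSE to favour square planar over tetrahedral.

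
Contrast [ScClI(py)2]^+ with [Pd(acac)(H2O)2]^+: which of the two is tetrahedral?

For [ScClI(py)2]^+: Ligand charges: each chloride is −1; each iodide is −1; pyridine is neutral. With an overall charge of +1 the scandium centre must be in the +3 oxidation state. Group 3 minus oxidation state 3 gives a d⁰ configuration. A d⁰ ion has no crystal-field stabilisation preference between square planar and tetrahedral, so four ligands adopt the sterically favoured tetrahedral geometry. → tetrahedral.
For [Pd(acac)(H2O)2]^+: Each acetylacetonate is −1; water is neutral; balancing the +1 overall charge requires Pd(II). Group 10 minus oxidation state 2 gives a d⁸ configuration. A 4d d⁸ ion has a large crystal-field splitting; square planar leaves the high-energy d_{x²−y²} orbital empty and maximises CFSE. → square planar.

[ScClI(py)2]^+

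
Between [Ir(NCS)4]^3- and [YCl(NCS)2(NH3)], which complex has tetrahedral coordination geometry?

For [Ir(NCS)4]^3-: Each isothiocyanate is −1; balancing the −3 overall charge requires Ir(I). Ir sits in group 9, so the d-electron count is 9 − 1 = 8. A 5d d⁸ ion has a large crystal-field splitting; square planar leaves the high-energy d_{x²−y²} orbital empty and maximises CFSE. → square planar.
For [YCl(NCS)2(NH3)]: Ligand charges: each chloride is −1; each isothiocyanate is −1; ammonia is neutral. With an overall charge of 0 the yttrium centre must be in the +3 oxidation state. Group 3 minus oxidation state 3 gives a d⁰ configuration. A d⁰ ion has no crystal-field stabilisation preference between square planar and tetrahedral, so four ligands adopt the sterically favoured tetrahedral geometry. → tetrahedral.

[YCl(NCS)2(NH3)]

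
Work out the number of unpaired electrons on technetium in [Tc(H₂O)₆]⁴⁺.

3 unpaired electrons

Summing ligand charges against the +4 overall charge gives an oxidation state of +4 for technetium.
Group 7 minus oxidation state 4 gives a d³ configuration.
In an octahedral field the d³ configuration is t₂g³e_g⁰ (only one arrangement possible), giving 3 unpaired electrons.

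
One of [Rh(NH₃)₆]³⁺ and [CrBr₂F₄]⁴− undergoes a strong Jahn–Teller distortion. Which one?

[Rh(NH₃)₆]³⁺: Ammonia is neutral; balancing the +3 overall charge requires Rh(III). Rhodium is a group-9 element; Rh(III) is therefore d⁶. A 4d ion has a large Δₒ and is invariably low-spin. The d⁶ configuration leaves the e_g set evenly filled (or empty) — no strong Jahn–Teller driving force.
[CrBr₂F₄]⁴−: Ligand charges: each bromide is −1; each fluoride is −1. With an overall charge of −4 the chromium centre must be in the +2 oxidation state. Cr sits in group 6, so the d-electron count is 6 − 2 = 4. Bromide and fluoride are weak-field ligands for a first-row metal, so the complex is high-spin. The t₂g³e_g¹ (high-spin) configuration has an unevenly filled e_g set; the Jahn–Teller theorem predicts a tetragonal distortion (typically axial elongation) to lift the degeneracy.

[CrBr₂F₄]⁴−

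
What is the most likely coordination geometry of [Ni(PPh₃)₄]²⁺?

square planar

Summing ligand charges against the +2 overall charge gives an oxidation state of +2 for nickel.
Ni sits in group 10, so the d-electron count is 10 − 2 = 8.
Coordination number: 4.
Triphenylphosphine is a strong-field ligand (high in the spectrochemical series).
A 3d d⁸ ion with strong-field ligands gains enough CFSE to favour square planar over tetrahedral.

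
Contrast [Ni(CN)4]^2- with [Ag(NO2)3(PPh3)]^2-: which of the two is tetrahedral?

[Ag(NO2)3(PPh3)]^2-

For [Ni(CN)4]^2-: Each cyanide is −1; balancing the −2 overall charge requires Ni(II). Nickel is a group-10 element; Ni(II) is therefore d⁸. Cyanide is a strong-field ligand (high in the spectrochemical series). A 3d d⁸ ion with strong-field ligands gains enough CFSE to favour square planar over tetrahedral. → square planar.
For [Ag(NO2)3(PPh3)]^2-: Ligand charges: each nitro (N-bound nitrite) is −1; triphenylphosphine is neutral. With an overall charge of −2 the silver centre must be in the +1 oxidation state. Group 11 minus oxidation state 1 gives a d¹⁰ configuration. A d¹⁰ ion has no crystal-field stabilisation preference between square planar and tetrahedral, so four ligands adopt the sterically favoured tetrahedral geometry. → tetrahedral.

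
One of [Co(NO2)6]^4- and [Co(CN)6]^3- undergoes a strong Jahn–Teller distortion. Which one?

[Co(NO2)6]^4-

[Co(NO2)6]^4-: Each nitro (N-bound nitrite) is −1; balancing the −4 overall charge requires Co(II). Group 9 minus oxidation state 2 gives a d⁷ configuration. Nitro (N-bound nitrite) is a strong-field ligand (high in the spectrochemical series) for a first-row metal, so the complex is low-spin. The t₂g⁶e_g¹ (low-spin) configuration has an unevenly filled e_g set; the Jahn–Teller theorem predicts a tetragonal distortion (typically axial elongation) to lift the degeneracy.
[Co(CN)6]^3-: Each cyanide is −1; balancing the −3 overall charge requires Co(III). Co sits in group 9, so the d-electron count is 9 − 3 = 6. Co(III) has an exceptionally large octahedral splitting and is low-spin with essentially every ligand except fluoride. The d⁶ configuration leaves the e_g set evenly filled (or empty) — no strong Jahn–Teller driving force.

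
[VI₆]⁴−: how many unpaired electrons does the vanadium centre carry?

Ligand charges: each iodide is −1. With an overall charge of −4 the vanadium centre must be in the +2 oxidation state.
Vanadium is a group-5 element; V(II) is therefore d³.
In an octahedral field the d³ configuration is t₂g³e_g⁰ (only one arrangement possible), giving 3 unpaired electrons.

3 unpaired electrons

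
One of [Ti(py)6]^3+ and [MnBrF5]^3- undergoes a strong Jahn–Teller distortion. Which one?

[Ti(py)6]^3+: Summing ligand charges against the +3 overall charge gives an oxidation state of +3 for titanium. Titanium is a group-4 element; Ti(III) is therefore d¹. The d¹ configuration leaves the e_g set evenly filled (or empty) — no strong Jahn–Teller driving force.
[MnBrF5]^3-: Ligand charges: each bromide is −1; each fluoride is −1. With an overall charge of −3 the manganese centre must be in the +3 oxidation state. Mn sits in group 7, so the d-electron count is 7 − 3 = 4. Bromide and fluoride are weak-field ligands for a first-row metal, so the complex is high-spin. The t₂g³e_g¹ (high-spin) configuration has an unevenly filled e_g set; the Jahn–Teller theorem predicts a tetragonal distortion (typically axial elongation) to lift the degeneracy.

[MnBrF5]^3-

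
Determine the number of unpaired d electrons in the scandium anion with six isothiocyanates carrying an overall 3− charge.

Ligand charges: each isothiocyanate is −1. With an overall charge of −3 the scandium centre must be in the +3 oxidation state.
Group 3 minus oxidation state 3 gives a d⁰ configuration.
In an octahedral field the d⁰ configuration is t₂g⁰e_g⁰, giving 0 unpaired electrons.

0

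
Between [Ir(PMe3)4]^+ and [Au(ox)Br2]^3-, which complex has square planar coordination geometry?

For [Ir(PMe3)4]^+: Trimethylphosphine is neutral; balancing the +1 overall charge requires Ir(I). Iridium is a group-9 element; Ir(I) is therefore d⁸. A 5d d⁸ ion has a large crystal-field splitting; square planar leaves the high-energy d_{x²−y²} orbital empty and maximises CFSE. → square planar.
For [Au(ox)Br2]^3-: Ligand charges: each oxalate is −2; each bromide is −1. With an overall charge of −3 the gold centre must be in the +1 oxidation state. Group 11 minus oxidation state 1 gives a d¹⁰ configuration. A d¹⁰ ion has no crystal-field stabilisation preference between square planar and tetrahedral, so four ligands adopt the sterically favoured tetrahedral geometry. → tetrahedral.

[Ir(PMe3)4]^+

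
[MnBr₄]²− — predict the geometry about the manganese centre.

tetrahedral

Each bromide is −1; balancing the −2 overall charge requires Mn(II).
Mn sits in group 7, so the d-electron count is 7 − 2 = 5.
With 4 monodentate ligands the coordination number is 4.
Bromide is a weak-field ligand.
A high-spin d⁵ ion has zero CFSE in either geometry, so four ligands adopt the sterically favoured tetrahedral geometry.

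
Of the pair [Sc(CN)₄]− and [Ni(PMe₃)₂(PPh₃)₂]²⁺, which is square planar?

[Ni(PMe₃)₂(PPh₃)₂]²⁺

For [Sc(CN)₄]−: Ligand charges: each cyanide is −1. With an overall charge of −1 the scandium centre must be in the +3 oxidation state. Sc sits in group 3, so the d-electron count is 3 − 3 = 0. A d⁰ ion has no crystal-field stabilisation preference between square planar and tetrahedral, so four ligands adopt the sterically favoured tetrahedral geometry. → tetrahedral.
For [Ni(PMe₃)₂(PPh₃)₂]²⁺: Summing ligand charges against the +2 overall charge gives an oxidation state of +2 for nickel. Nickel is a group-10 element; Ni(II) is therefore d⁸. Trimethylphosphine and triphenylphosphine are strong-field ligands (high in the spectrochemical series). A 3d d⁸ ion with strong-field ligands gains enough CFSE to favour square planar over tetrahedral. → square planar.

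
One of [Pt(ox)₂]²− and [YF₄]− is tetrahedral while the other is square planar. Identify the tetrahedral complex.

For [Pt(ox)₂]²−: Summing ligand charges against the −2 overall charge gives an oxidation state of +2 for platinum. Platinum is a group-10 element; Pt(II) is therefore d⁸. A 5d d⁸ ion has a large crystal-field splitting; square planar leaves the high-energy d_{x²−y²} orbital empty and maximises CFSE. → square planar.
For [YF₄]−: Ligand charges: each fluoride is −1. With an overall charge of −1 the yttrium centre must be in the +3 oxidation state. Y sits in group 3, so the d-electron count is 3 − 3 = 0. A d⁰ ion has no crystal-field stabilisation preference between square planar and tetrahedral, so four ligands adopt the sterically favoured tetrahedral geometry. → tetrahedral.

[YF₄]−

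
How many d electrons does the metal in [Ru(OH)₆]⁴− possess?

Each hydroxide is −1; balancing the −4 overall charge requires Ru(II).
Ruthenium is a group-8 element; Ru(II) is therefore d⁶.

d6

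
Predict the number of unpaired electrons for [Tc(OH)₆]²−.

3 unpaired electrons

Ligand charges: each hydroxide is −1. With an overall charge of −2 the technetium centre must be in the +4 oxidation state.
Technetium is a group-7 element; Tc(IV) is therefore d³.
In an octahedral field the d³ configuration is t₂g³e_g⁰ (only one arrangement possible), giving 3 unpaired electrons.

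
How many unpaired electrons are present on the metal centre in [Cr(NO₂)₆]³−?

3

Each nitro (N-bound nitrite) is −1; balancing the −3 overall charge requires Cr(III).
Cr sits in group 6, so the d-electron count is 6 − 3 = 3.
In an octahedral field the d³ configuration is t₂g³e_g⁰ (only one arrangement possible), giving 3 unpaired electrons.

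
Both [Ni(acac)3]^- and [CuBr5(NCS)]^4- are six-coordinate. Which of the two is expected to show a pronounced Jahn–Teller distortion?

[CuBr5(NCS)]^4-

[Ni(acac)3]^-: Each acetylacetonate is −1; balancing the −1 overall charge requires Ni(II). Ni sits in group 10, so the d-electron count is 10 − 2 = 8. The d⁸ configuration leaves the e_g set evenly filled (or empty) — no strong Jahn–Teller driving force.
[CuBr5(NCS)]^4-: Summing ligand charges against the −4 overall charge gives an oxidation state of +2 for copper. Group 11 minus oxidation state 2 gives a d⁹ configuration. The t₂g⁶e_g³ configuration has an unevenly filled e_g set; the Jahn–Teller theorem predicts a tetragonal distortion (typically axial elongation) to lift the degeneracy.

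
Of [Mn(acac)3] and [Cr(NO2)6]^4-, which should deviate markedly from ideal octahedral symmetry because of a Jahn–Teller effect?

[Mn(acac)3]

[Mn(acac)3]: Ligand charges: each acetylacetonate is −1. With an overall charge of 0 the manganese centre must be in the +3 oxidation state. Mn sits in group 7, so the d-electron count is 7 − 3 = 4. Acetylacetonate is a weak-field ligand for a first-row metal, so the complex is high-spin. The t₂g³e_g¹ (high-spin) configuration has an unevenly filled e_g set; the Jahn–Teller theorem predicts a tetragonal distortion (typically axial elongation) to lift the degeneracy.
[Cr(NO2)6]^4-: Each nitro (N-bound nitrite) is −1; balancing the −4 overall charge requires Cr(II). Chromium is a group-6 element; Cr(II) is therefore d⁴. Nitro (N-bound nitrite) is a strong-field ligand (high in the spectrochemical series) for a first-row metal, so the complex is low-spin. The d⁴ configuration leaves the e_g set evenly filled (or empty) — no strong Jahn–Teller driving force.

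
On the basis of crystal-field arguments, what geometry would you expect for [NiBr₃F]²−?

tetrahedral

Summing ligand charges against the −2 overall charge gives an oxidation state of +2 for nickel.
Nickel is a group-10 element; Ni(II) is therefore d⁸.
Coordination number: 4.
Bromide and fluoride are weak-field ligands.
With weak-field ligands the CFSE gain from square planar is small, so a 3d d⁸ ion takes the sterically preferred tetrahedral geometry.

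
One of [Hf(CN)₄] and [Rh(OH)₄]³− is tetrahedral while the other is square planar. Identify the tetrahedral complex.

For [Hf(CN)₄]: Summing ligand charges against the 0 overall charge gives an oxidation state of +4 for hafnium. Group 4 minus oxidation state 4 gives a d⁰ configuration. A d⁰ ion has no crystal-field stabilisation preference between square planar and tetrahedral, so four ligands adopt the sterically favoured tetrahedral geometry. → tetrahedral.
For [Rh(OH)₄]³−: Ligand charges: each hydroxide is −1. With an overall charge of −3 the rhodium centre must be in the +1 oxidation state. Group 9 minus oxidation state 1 gives a d⁸ configuration. A 4d d⁸ ion has a large crystal-field splitting; square planar leaves the high-energy d_{x²−y²} orbital empty and maximises CFSE. → square planar.

[Hf(CN)₄]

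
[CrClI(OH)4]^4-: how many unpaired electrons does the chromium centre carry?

Each chloride is −1; each iodide is −1; each hydroxide is −1; balancing the −4 overall charge requires Cr(II).
Cr sits in group 6, so the d-electron count is 6 − 2 = 4.
The spin state decides the count: Chloride, hydroxide, and iodide are weak-field ligands for a first-row metal, so the complex is high-spin.
An octahedral high-spin d⁴ ion is t₂g³e_g¹, giving 4 unpaired electrons.

4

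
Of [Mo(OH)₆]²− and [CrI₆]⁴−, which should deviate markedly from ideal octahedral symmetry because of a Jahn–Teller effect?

[CrI₆]⁴−

[Mo(OH)₆]²−: Each hydroxide is −1; balancing the −2 overall charge requires Mo(IV). Mo sits in group 6, so the d-electron count is 6 − 4 = 2. The d² configuration leaves the e_g set evenly filled (or empty) — no strong Jahn–Teller driving force.
[CrI₆]⁴−: Ligand charges: each iodide is −1. With an overall charge of −4 the chromium centre must be in the +2 oxidation state. Group 6 minus oxidation state 2 gives a d⁴ configuration. Iodide is a weak-field ligand for a first-row metal, so the complex is high-spin. The t₂g³e_g¹ (high-spin) configuration has an unevenly filled e_g set; the Jahn–Teller theorem predicts a tetragonal distortion (typically axial elongation) to lift the degeneracy.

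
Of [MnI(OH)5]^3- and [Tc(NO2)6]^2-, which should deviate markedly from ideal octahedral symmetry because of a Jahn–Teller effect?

[MnI(OH)5]^3-

[MnI(OH)5]^3-: Ligand charges: each iodide is −1; each hydroxide is −1. With an overall charge of −3 the manganese centre must be in the +3 oxidation state. Manganese is a group-7 element; Mn(III) is therefore d⁴. Hydroxide and iodide are weak-field ligands for a first-row metal, so the complex is high-spin. The t₂g³e_g¹ (high-spin) configuration has an unevenly filled e_g set; the Jahn–Teller theorem predicts a tetragonal distortion (typically axial elongation) to lift the degeneracy.
[Tc(NO2)6]^2-: Ligand charges: each nitro (N-bound nitrite) is −1. With an overall charge of −2 the technetium centre must be in the +4 oxidation state. Tc sits in group 7, so the d-electron count is 7 − 4 = 3. The d³ configuration leaves the e_g set evenly filled (or empty) — no strong Jahn–Teller driving force.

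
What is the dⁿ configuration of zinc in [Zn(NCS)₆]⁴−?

Summing ligand charges against the −4 overall charge gives an oxidation state of +2 for zinc.
Group 12 minus oxidation state 2 gives a d¹⁰ configuration.

d¹⁰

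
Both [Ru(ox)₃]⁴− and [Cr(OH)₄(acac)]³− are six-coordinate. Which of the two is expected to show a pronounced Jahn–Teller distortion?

[Ru(ox)₃]⁴−: Each oxalate is −2; balancing the −4 overall charge requires Ru(II). Ruthenium is a group-8 element; Ru(II) is therefore d⁶. A 4d ion has a large Δₒ and is invariably low-spin. The d⁶ configuration leaves the e_g set evenly filled (or empty) — no strong Jahn–Teller driving force.
[Cr(OH)₄(acac)]³−: Each hydroxide is −1; each acetylacetonate is −1; balancing the −3 overall charge requires Cr(II). Group 6 minus oxidation state 2 gives a d⁴ configuration. Acetylacetonate and hydroxide are weak-field ligands for a first-row metal, so the complex is high-spin. The t₂g³e_g¹ (high-spin) configuration has an unevenly filled e_g set; the Jahn–Teller theorem predicts a tetragonal distortion (typically axial elongation) to lift the degeneracy.

[Cr(OH)₄(acac)]³−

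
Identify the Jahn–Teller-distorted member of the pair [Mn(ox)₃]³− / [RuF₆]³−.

[Mn(ox)₃]³−

[Mn(ox)₃]³−: Each oxalate is −2; balancing the −3 overall charge requires Mn(III). Group 7 minus oxidation state 3 gives a d⁴ configuration. Oxalate is a weak-field ligand for a first-row metal, so the complex is high-spin. The t₂g³e_g¹ (high-spin) configuration has an unevenly filled e_g set; the Jahn–Teller theorem predicts a tetragonal distortion (typically axial elongation) to lift the degeneracy.
[RuF₆]³−: Summing ligand charges against the −3 overall charge gives an oxidation state of +3 for ruthenium. Group 8 minus oxidation state 3 gives a d⁵ configuration. A 4d ion has a large Δₒ and is invariably low-spin. The d⁵ configuration leaves the e_g set evenly filled (or empty) — no strong Jahn–Teller driving force.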